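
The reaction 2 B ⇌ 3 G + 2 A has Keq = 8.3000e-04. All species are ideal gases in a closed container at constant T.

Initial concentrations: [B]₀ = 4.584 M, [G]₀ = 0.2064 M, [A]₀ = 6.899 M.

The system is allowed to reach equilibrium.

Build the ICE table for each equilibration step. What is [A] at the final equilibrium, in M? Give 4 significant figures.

[A]_eq = 6.81 M

Q₀ = 0.01992 vs Keq = 8.3000e-04 ⇒ Q>K, reverse
Step 1:
                   B          G          A
  I            4.584     0.2064      6.899
  C          0.08886    -0.1333   -0.08886
  E            4.673    0.07311       6.81
  solve Keq expr → x = -0.04443; check Q = 8.3000e-04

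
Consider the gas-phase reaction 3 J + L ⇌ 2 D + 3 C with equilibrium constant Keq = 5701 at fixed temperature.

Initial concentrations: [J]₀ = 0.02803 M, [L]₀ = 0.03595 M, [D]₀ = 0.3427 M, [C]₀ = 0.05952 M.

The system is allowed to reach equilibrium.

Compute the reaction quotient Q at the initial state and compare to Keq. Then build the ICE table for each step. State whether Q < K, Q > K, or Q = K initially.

Q₀ = 31.28 vs Keq = 5701 ⇒ Q<K, forward
Step 1:
                   J          L          D          C
  init       0.02803    0.03595     0.3427    0.05952
  Δ         -0.02069  -0.006896    0.01379    0.02069
  eq        0.007343    0.02905     0.3565    0.08021
  solve Keq expr → x = 0.006896; check Q = 5701

Q₀ = 31.28; Q < K (proceeds forward)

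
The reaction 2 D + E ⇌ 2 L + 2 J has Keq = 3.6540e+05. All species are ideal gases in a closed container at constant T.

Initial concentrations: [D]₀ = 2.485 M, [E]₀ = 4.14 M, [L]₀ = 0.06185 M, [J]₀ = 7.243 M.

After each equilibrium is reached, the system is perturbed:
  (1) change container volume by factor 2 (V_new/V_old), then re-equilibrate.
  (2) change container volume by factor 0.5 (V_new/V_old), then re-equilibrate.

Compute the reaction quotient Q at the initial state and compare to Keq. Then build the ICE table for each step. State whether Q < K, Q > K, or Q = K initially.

Q₀ = 0.00785 vs Keq = 3.6540e+05 ⇒ Q<K, forward
Step 1:
                    D           E           L           J
  Initial       2.485        4.14     0.06185       7.243
  Change       -2.461      -1.231       2.461       2.461
  Equil       0.02375       2.909       2.523       9.704
  solve Keq expr → x = 1.231; check Q = 3.6540e+05
Then change container volume by factor 2 (V_new/V_old).
Step 2:
                    D           E           L           J
  Initial     0.01187       1.455       1.262       4.852
  Change    -0.003444   -0.001722    0.003444    0.003444
  Equil       0.00843       1.453       1.265       4.856
  solve Keq expr → x = 0.001722; check Q = 3.6540e+05
Then change container volume by factor 0.5 (V_new/V_old).
Step 3:
                    D           E           L           J
  Initial     0.01686       2.906        2.53       9.711
  Change     0.006888    0.003444   -0.006888   -0.006888
  Equil       0.02375       2.909       2.523       9.704
  solve Keq expr → x = -0.003444; check Q = 3.6540e+05

Q₀ = 0.00785; Q < K (proceeds forward)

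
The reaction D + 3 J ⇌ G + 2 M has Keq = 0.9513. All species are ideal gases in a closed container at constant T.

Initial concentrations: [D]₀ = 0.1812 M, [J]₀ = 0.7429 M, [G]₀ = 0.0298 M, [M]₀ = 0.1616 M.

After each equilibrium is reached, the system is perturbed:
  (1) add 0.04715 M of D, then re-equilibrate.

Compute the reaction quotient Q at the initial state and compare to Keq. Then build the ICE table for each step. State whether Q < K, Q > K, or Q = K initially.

Q₀ = 0.01047; Q < K (proceeds forward)

Q₀ = 0.01047 vs Keq = 0.9513 ⇒ Q<K, forward
Step 1:
                    D           J           G           M
  init         0.1812      0.7429      0.0298      0.1616
  Δ          -0.08153     -0.2446     0.08153      0.1631
  eq          0.09967      0.4983      0.1113      0.3247
  solve Keq expr → x = 0.08153; check Q = 0.9513
Then add 0.04715 M of D.
Step 2:
                    D           J           G           M
  init         0.1468      0.4983      0.1113      0.3247
  Δ          -0.00838    -0.02514     0.00838     0.01676
  eq           0.1384      0.4732      0.1197      0.3414
  solve Keq expr → x = 0.00838; check Q = 0.9513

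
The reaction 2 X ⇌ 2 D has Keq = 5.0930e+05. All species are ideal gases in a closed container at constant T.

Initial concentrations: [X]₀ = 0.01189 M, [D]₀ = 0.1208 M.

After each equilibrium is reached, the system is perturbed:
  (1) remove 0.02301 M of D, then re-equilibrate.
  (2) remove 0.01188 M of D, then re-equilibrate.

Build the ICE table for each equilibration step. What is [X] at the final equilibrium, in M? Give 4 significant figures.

Q₀ = 103.2 vs Keq = 5.0930e+05 ⇒ Q<K, forward
Step 1:
                   X          D
  init       0.01189     0.1208
  Δ          -0.0117     0.0117
  eq      1.8567e-04     0.1325
  solve Keq expr → x = 0.005852; check Q = 5.0930e+05
Then remove 0.02301 M of D.
Step 2:
                   X          D
  init    1.8567e-04     0.1095
  Δ       -3.2197e-05 3.2197e-05
  eq      1.5347e-04     0.1095
  solve Keq expr → x = 1.6099e-05; check Q = 5.0930e+05
Then remove 0.01188 M of D.
Step 3:
                   X          D
  init    1.5347e-04    0.09765
  Δ       -1.6623e-05 1.6623e-05
  eq      1.3685e-04    0.09766
  solve Keq expr → x = 8.3117e-06; check Q = 5.0930e+05

[X]_eq = 1.3685e-04 M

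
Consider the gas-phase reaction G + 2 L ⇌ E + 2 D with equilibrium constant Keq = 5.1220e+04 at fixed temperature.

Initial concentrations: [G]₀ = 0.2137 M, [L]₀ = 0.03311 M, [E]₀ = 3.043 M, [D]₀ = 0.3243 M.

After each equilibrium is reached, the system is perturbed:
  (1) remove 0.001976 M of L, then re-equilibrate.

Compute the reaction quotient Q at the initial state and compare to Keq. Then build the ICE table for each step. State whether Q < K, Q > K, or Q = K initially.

Q₀ = 1366 vs Keq = 5.1220e+04 ⇒ Q<K, forward
Step 1:
                  G         L         E         D
  I          0.2137   0.03311     3.043    0.3243
  C        -0.01352  -0.02704   0.01352   0.02704
  E          0.2002  0.006066     3.057    0.3513
  solve Keq expr → x = 0.01352; check Q = 5.1220e+04
Then remove 0.001976 M of L.
Step 2:
                  G         L         E         D
  I          0.2002   0.00409     3.057    0.3513
  C       9.6365e-04  0.001927 -9.6365e-04 -0.001927
  E          0.2011  0.006018     3.056    0.3494
  solve Keq expr → x = -9.6365e-04; check Q = 5.1220e+04

Q₀ = 1366; Q < K (proceeds forward)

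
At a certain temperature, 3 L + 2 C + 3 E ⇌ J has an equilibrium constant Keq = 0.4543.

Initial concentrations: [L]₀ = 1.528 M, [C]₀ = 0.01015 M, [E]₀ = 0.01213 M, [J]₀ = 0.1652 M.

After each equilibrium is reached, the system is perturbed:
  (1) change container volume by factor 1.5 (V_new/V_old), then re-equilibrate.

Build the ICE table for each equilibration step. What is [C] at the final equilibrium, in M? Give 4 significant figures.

[C]_eq = 0.223 M

Q₀ = 2.5184e+08 vs Keq = 0.4543 ⇒ Q>K, reverse
Step 1:
                   L          C          E          J
  Initial      1.528    0.01015    0.01213     0.1652
  Change      0.4237     0.2825     0.4237    -0.1412
  Equil        1.952     0.2926     0.4359    0.02395
  solve Keq expr → x = -0.1412; check Q = 0.4543
Then change container volume by factor 1.5 (V_new/V_old).
Step 2:
                   L          C          E          J
  Initial      1.301     0.1951     0.2906    0.01597
  Change     0.04187    0.02792    0.04187   -0.01396
  Equil        1.343      0.223     0.3325   0.002011
  solve Keq expr → x = -0.01396; check Q = 0.4543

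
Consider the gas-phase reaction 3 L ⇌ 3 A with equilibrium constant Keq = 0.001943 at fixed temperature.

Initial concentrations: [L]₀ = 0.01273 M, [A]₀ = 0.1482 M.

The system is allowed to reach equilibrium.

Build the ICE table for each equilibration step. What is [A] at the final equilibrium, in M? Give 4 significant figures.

Q₀ = 1578 vs Keq = 0.001943 ⇒ Q>K, reverse
Step 1:
                    L           A
  I           0.01273      0.1482
  C            0.1303     -0.1303
  E            0.1431     0.01785
  solve Keq expr → x = -0.04345; check Q = 0.001943

[A]_eq = 0.01785 M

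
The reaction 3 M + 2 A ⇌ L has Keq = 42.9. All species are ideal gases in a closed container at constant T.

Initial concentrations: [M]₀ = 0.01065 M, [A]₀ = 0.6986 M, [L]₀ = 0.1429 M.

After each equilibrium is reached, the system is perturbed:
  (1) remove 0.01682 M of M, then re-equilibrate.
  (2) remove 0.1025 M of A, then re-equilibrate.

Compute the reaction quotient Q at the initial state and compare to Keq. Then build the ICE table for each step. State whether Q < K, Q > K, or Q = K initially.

Q₀ = 2.4240e+05; Q > K (proceeds reverse)

Q₀ = 2.4240e+05 vs Keq = 42.9 ⇒ Q>K, reverse
Step 1:
                  M         A         L
  Initial   0.01065    0.6986    0.1429
  Change     0.1418   0.09454  -0.04727
  Equil      0.1525    0.7931   0.09563
  solve Keq expr → x = -0.04727; check Q = 42.9
Then remove 0.01682 M of M.
Step 2:
                  M         A         L
  Initial    0.1356    0.7931   0.09563
  Change    0.01331  0.008876 -0.004438
  Equil       0.149     0.802   0.09119
  solve Keq expr → x = -0.004438; check Q = 42.9
Then remove 0.1025 M of A.
Step 3:
                  M         A         L
  Initial     0.149    0.6995   0.09119
  Change    0.01091  0.007274 -0.003637
  Equil      0.1599    0.7068   0.08756
  solve Keq expr → x = -0.003637; check Q = 42.9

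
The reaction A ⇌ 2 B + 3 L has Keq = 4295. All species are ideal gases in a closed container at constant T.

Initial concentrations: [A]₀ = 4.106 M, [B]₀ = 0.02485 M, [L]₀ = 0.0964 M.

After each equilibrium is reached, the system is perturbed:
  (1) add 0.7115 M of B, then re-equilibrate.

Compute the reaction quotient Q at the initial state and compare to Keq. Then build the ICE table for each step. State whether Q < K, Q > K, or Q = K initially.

Q₀ = 1.3473e-07 vs Keq = 4295 ⇒ Q<K, forward
Step 1:
                    A           B           L
  init          4.106     0.02485      0.0964
  Δ            -2.321       4.642       6.964
  eq            1.785       4.667        7.06
  solve Keq expr → x = 2.321; check Q = 4295
Then add 0.7115 M of B.
Step 2:
                    A           B           L
  init          1.785       5.379        7.06
  Δ            0.1088     -0.2176     -0.3264
  eq            1.894       5.161       6.734
  solve Keq expr → x = -0.1088; check Q = 4295

Q₀ = 1.3473e-07; Q < K (proceeds forward)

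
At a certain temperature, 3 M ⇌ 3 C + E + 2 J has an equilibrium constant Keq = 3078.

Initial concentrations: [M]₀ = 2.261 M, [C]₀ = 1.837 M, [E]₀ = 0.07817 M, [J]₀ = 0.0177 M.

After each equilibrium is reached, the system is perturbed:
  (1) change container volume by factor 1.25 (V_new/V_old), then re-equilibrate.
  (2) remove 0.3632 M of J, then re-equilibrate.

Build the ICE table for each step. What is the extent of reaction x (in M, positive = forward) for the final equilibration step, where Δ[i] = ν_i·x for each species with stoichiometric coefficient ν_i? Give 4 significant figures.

x = 0.01286 M

Q₀ = 1.3134e-05 vs Keq = 3078 ⇒ Q<K, forward
Step 1:
                   M          C          E          J
  init         2.261      1.837    0.07817     0.0177
  Δ           -1.974      1.974     0.6581      1.316
  eq          0.2867      3.811     0.7363      1.334
  solve Keq expr → x = 0.6581; check Q = 3078
Then change container volume by factor 1.25 (V_new/V_old).
Step 2:
                   M          C          E          J
  init        0.2294      3.049      0.589      1.067
  Δ         -0.03912    0.03912    0.01304    0.02608
  eq          0.1902      3.088     0.6021      1.093
  solve Keq expr → x = 0.01304; check Q = 3078
Then remove 0.3632 M of J.
Step 3:
                   M          C          E          J
  init        0.1902      3.088     0.6021       0.73
  Δ         -0.03858    0.03858    0.01286    0.02572
  eq          0.1517      3.127     0.6149     0.7557
  solve Keq expr → x = 0.01286; check Q = 3078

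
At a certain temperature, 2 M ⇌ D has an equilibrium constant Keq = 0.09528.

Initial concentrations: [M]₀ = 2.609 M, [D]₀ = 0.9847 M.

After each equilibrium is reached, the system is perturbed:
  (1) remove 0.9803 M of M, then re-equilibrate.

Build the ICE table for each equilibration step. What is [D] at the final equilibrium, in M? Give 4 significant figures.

Q₀ = 0.1447 vs Keq = 0.09528 ⇒ Q>K, reverse
Step 1:
                   M          D
  I            2.609     0.9847
  C           0.3269    -0.1634
  E            2.936     0.8213
  solve Keq expr → x = -0.1634; check Q = 0.09528
Then remove 0.9803 M of M.
Step 2:
                   M          D
  I            1.956     0.8213
  C           0.4966    -0.2483
  E            2.452     0.5729
  solve Keq expr → x = -0.2483; check Q = 0.09528

[D]_eq = 0.5729 M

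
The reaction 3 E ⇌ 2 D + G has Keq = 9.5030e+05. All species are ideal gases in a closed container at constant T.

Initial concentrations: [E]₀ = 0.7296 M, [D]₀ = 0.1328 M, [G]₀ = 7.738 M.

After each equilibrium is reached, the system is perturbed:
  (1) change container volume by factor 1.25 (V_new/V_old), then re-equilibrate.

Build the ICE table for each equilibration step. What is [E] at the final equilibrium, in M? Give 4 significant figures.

Q₀ = 0.3514 vs Keq = 9.5030e+05 ⇒ Q<K, forward
Step 1:
                  E         D         G
  init       0.7296    0.1328     7.738
  Δ          -0.715    0.4767    0.2383
  eq        0.01461    0.6095     7.976
  solve Keq expr → x = 0.2383; check Q = 9.5030e+05
Then change container volume by factor 1.25 (V_new/V_old).
Step 2:
                  E         D         G
  init      0.01169    0.4876     6.381
  Δ               0         0         0
  eq        0.01169    0.4876     6.381
  solve Keq expr → x = 0; check Q = 9.5030e+05

[E]_eq = 0.01169 M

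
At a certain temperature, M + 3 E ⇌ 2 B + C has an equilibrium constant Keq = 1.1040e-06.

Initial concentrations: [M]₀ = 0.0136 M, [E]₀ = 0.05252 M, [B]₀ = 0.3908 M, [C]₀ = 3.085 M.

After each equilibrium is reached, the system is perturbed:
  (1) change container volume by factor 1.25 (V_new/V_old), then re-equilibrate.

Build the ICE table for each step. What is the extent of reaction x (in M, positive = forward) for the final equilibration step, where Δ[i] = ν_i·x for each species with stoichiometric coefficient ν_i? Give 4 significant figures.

x = -6.0834e-06 M

Q₀ = 2.3914e+05 vs Keq = 1.1040e-06 ⇒ Q>K, reverse
Step 1:
                  M         E         B         C
  Initial    0.0136   0.05252    0.3908     3.085
  Change     0.1953     0.586   -0.3907   -0.1953
  Equil      0.2089    0.6385 1.4415e-04      2.89
  solve Keq expr → x = -0.1953; check Q = 1.1040e-06
Then change container volume by factor 1.25 (V_new/V_old).
Step 2:
                  M         E         B         C
  Initial    0.1671    0.5108 1.1532e-04     2.312
  Change  6.0834e-06 1.8250e-05 -1.2167e-05 -6.0834e-06
  Equil      0.1671    0.5108 1.0315e-04     2.312
  solve Keq expr → x = -6.0834e-06; check Q = 1.1040e-06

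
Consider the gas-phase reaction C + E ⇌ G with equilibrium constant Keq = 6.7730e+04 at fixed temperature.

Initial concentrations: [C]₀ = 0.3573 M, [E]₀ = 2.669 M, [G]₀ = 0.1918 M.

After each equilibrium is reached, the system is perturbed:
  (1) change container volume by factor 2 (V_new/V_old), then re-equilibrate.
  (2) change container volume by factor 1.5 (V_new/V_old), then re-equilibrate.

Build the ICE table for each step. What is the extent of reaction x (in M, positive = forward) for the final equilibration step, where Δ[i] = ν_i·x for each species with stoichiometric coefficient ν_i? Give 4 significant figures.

x = -1.1690e-06 M

Q₀ = 0.2011 vs Keq = 6.7730e+04 ⇒ Q<K, forward
Step 1:
                  C         E         G
  Initial    0.3573     2.669    0.1918
  Change    -0.3573   -0.3573    0.3573
  Equil   3.5070e-06     2.312    0.5491
  solve Keq expr → x = 0.3573; check Q = 6.7730e+04
Then change container volume by factor 2 (V_new/V_old).
Step 2:
                  C         E         G
  Initial 1.7535e-06     1.156    0.2745
  Change  1.7535e-06 1.7535e-06 -1.7535e-06
  Equil   3.5070e-06     1.156    0.2745
  solve Keq expr → x = -1.7535e-06; check Q = 6.7730e+04
Then change container volume by factor 1.5 (V_new/V_old).
Step 3:
                  C         E         G
  Initial 2.3380e-06    0.7706     0.183
  Change  1.1690e-06 1.1690e-06 -1.1690e-06
  Equil   3.5069e-06    0.7706     0.183
  solve Keq expr → x = -1.1690e-06; check Q = 6.7730e+04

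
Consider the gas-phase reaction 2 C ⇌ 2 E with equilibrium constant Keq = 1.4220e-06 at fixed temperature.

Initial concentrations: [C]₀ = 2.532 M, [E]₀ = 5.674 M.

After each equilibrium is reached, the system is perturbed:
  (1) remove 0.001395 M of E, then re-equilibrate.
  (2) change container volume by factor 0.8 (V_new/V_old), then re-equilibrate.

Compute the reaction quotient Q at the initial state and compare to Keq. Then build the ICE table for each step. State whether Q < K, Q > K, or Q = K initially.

Q₀ = 5.022; Q > K (proceeds reverse)

Q₀ = 5.022 vs Keq = 1.4220e-06 ⇒ Q>K, reverse
Step 1:
                    C           E
  I             2.532       5.674
  C             5.664      -5.664
  E             8.196    0.009774
  solve Keq expr → x = -2.832; check Q = 1.4220e-06
Then remove 0.001395 M of E.
Step 2:
                    C           E
  I             8.196    0.008379
  C         -0.001393    0.001393
  E             8.195    0.009772
  solve Keq expr → x = 6.9667e-04; check Q = 1.4220e-06
Then change container volume by factor 0.8 (V_new/V_old).
Step 3:
                    C           E
  I             10.24     0.01222
  C                 0           0
  E             10.24     0.01222
  solve Keq expr → x = 0; check Q = 1.4220e-06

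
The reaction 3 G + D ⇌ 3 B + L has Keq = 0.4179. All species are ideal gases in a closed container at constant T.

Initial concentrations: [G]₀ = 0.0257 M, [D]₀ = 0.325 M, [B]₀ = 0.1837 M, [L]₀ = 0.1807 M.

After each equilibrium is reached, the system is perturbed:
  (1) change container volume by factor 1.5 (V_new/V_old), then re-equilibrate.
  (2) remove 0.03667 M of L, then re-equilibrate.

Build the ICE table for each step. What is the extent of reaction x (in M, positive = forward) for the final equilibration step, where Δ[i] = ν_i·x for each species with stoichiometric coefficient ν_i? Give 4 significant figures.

x = 0.001592 M

Q₀ = 203 vs Keq = 0.4179 ⇒ Q>K, reverse
Step 1:
                    G           D           B           L
  init         0.0257       0.325      0.1837      0.1807
  Δ           0.07983     0.02661    -0.07983    -0.02661
  eq           0.1055      0.3516      0.1039      0.1541
  solve Keq expr → x = -0.02661; check Q = 0.4179
Then change container volume by factor 1.5 (V_new/V_old).
Step 2:
                    G           D           B           L
  init        0.07035      0.2344     0.06925      0.1027
  Δ                 0           0           0           0
  eq          0.07035      0.2344     0.06925      0.1027
  solve Keq expr → x = 0; check Q = 0.4179
Then remove 0.03667 M of L.
Step 3:
                    G           D           B           L
  init        0.07035      0.2344     0.06925     0.06606
  Δ         -0.004775   -0.001592    0.004775    0.001592
  eq          0.06558      0.2328     0.07402     0.06765
  solve Keq expr → x = 0.001592; check Q = 0.4179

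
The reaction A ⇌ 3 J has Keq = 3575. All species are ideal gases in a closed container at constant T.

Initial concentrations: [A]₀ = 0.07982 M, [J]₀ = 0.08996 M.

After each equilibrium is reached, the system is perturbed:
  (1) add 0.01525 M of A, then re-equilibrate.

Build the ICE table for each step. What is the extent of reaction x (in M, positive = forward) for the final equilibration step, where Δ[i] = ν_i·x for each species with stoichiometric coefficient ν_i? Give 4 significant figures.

x = 0.01525 M

Q₀ = 0.009121 vs Keq = 3575 ⇒ Q<K, forward
Step 1:
                  A         J
  init      0.07982   0.08996
  Δ        -0.07981    0.2394
  eq      9.9967e-06    0.3294
  solve Keq expr → x = 0.07981; check Q = 3575
Then add 0.01525 M of A.
Step 2:
                  A         J
  init      0.01526    0.3294
  Δ        -0.01525   0.04574
  eq      1.4766e-05    0.3751
  solve Keq expr → x = 0.01525; check Q = 3575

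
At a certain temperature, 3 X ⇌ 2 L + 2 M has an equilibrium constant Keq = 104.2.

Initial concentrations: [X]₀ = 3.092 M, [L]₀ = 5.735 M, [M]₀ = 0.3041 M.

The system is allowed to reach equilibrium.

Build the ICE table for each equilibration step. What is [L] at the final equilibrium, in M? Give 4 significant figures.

Q₀ = 0.1029 vs Keq = 104.2 ⇒ Q<K, forward
Step 1:
                  X         L         M
  init        3.092     5.735    0.3041
  Δ          -2.003     1.336     1.336
  eq          1.089     7.071      1.64
  solve Keq expr → x = 0.6678; check Q = 104.2

[L]_eq = 7.071 M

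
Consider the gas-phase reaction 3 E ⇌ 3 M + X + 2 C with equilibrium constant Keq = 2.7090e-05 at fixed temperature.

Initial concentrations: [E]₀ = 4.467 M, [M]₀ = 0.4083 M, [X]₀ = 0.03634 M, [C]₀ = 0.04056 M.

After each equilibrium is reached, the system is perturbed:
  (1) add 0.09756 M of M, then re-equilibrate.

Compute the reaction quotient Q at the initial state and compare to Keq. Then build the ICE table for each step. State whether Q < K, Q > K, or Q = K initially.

Q₀ = 4.5653e-08 vs Keq = 2.7090e-05 ⇒ Q<K, forward
Step 1:
                  E         M         X         C
  I           4.467    0.4083   0.03634   0.04056
  C         -0.2731    0.2731   0.09105    0.1821
  E           4.194    0.6814    0.1274    0.2227
  solve Keq expr → x = 0.09105; check Q = 2.7090e-05
Then add 0.09756 M of M.
Step 2:
                  E         M         X         C
  I           4.194     0.779    0.1274    0.2227
  C         0.02945  -0.02945 -0.009816  -0.01963
  E           4.223    0.7495    0.1176     0.203
  solve Keq expr → x = -0.009816; check Q = 2.7090e-05

Q₀ = 4.5653e-08; Q < K (proceeds forward)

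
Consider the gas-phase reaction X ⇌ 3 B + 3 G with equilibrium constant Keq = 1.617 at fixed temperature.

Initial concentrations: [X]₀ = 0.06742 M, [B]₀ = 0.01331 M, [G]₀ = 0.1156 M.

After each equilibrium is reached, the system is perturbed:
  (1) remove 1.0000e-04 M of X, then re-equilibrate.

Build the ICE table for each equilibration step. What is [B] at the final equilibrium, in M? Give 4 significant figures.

[B]_eq = 0.2147 M

Q₀ = 5.4028e-08 vs Keq = 1.617 ⇒ Q<K, forward
Step 1:
                   X          B          G
  Initial    0.06742    0.01331     0.1156
  Change    -0.06722     0.2017     0.2017
  Equil   1.9624e-04      0.215     0.3173
  solve Keq expr → x = 0.06722; check Q = 1.617
Then remove 1.0000e-04 M of X.
Step 2:
                   X          B          G
  Initial 9.6239e-05      0.215     0.3173
  Change  9.8644e-05 -2.9593e-04 -2.9593e-04
  Equil   1.9488e-04     0.2147      0.317
  solve Keq expr → x = -9.8644e-05; check Q = 1.617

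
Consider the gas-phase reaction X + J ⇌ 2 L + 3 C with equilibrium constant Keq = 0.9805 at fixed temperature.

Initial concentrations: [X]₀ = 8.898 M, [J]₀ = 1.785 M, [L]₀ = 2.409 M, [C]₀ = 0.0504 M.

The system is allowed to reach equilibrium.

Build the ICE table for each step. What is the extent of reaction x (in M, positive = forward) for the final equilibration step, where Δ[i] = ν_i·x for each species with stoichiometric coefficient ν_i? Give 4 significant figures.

x = 0.3434 M

Q₀ = 4.6777e-05 vs Keq = 0.9805 ⇒ Q<K, forward
Step 1:
                  X         J         L         C
  I           8.898     1.785     2.409    0.0504
  C         -0.3434   -0.3434    0.6868      1.03
  E           8.555     1.442     3.096     1.081
  solve Keq expr → x = 0.3434; check Q = 0.9805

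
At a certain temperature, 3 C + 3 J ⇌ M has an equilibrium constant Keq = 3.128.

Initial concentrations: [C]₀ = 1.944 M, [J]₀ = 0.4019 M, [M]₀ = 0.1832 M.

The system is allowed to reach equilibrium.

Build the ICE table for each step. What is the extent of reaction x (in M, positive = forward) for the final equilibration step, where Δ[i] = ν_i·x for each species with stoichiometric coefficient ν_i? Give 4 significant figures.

Q₀ = 0.3841 vs Keq = 3.128 ⇒ Q<K, forward
Step 1:
                   C          J          M
  Initial      1.944     0.4019     0.1832
  Change     -0.1639    -0.1639    0.05464
  Equil         1.78      0.238     0.2378
  solve Keq expr → x = 0.05464; check Q = 3.128

x = 0.05464 M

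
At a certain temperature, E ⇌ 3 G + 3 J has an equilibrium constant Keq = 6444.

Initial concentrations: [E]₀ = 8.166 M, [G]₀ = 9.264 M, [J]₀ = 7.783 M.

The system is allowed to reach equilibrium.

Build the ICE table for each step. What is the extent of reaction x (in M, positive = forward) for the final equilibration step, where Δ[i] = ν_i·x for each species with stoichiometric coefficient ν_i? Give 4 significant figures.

x = -0.7557 M

Q₀ = 4.5902e+04 vs Keq = 6444 ⇒ Q>K, reverse
Step 1:
                   E          G          J
  init         8.166      9.264      7.783
  Δ           0.7557     -2.267     -2.267
  eq           8.922      6.997      5.516
  solve Keq expr → x = -0.7557; check Q = 6444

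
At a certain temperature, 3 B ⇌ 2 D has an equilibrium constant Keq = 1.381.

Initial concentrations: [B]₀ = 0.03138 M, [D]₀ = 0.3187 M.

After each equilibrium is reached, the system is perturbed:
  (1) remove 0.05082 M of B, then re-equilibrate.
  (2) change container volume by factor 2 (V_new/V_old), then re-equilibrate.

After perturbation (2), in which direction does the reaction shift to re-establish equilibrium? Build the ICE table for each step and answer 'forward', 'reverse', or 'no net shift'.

Direction: reverse

Q₀ = 3287 vs Keq = 1.381 ⇒ Q>K, reverse
Step 1:
                  B         D
  init      0.03138    0.3187
  Δ          0.2353   -0.1569
  eq         0.2667    0.1618
  solve Keq expr → x = -0.07843; check Q = 1.381
Then remove 0.05082 M of B.
Step 2:
                  B         D
  init       0.2159    0.1618
  Δ         0.02908  -0.01938
  eq         0.2449    0.1425
  solve Keq expr → x = -0.009692; check Q = 1.381
Then change container volume by factor 2 (V_new/V_old).
Step 3:
                  B         D
  init       0.1225   0.07123
  Δ         0.01601  -0.01067
  eq         0.1385   0.06055
  solve Keq expr → x = -0.005336; check Q = 1.381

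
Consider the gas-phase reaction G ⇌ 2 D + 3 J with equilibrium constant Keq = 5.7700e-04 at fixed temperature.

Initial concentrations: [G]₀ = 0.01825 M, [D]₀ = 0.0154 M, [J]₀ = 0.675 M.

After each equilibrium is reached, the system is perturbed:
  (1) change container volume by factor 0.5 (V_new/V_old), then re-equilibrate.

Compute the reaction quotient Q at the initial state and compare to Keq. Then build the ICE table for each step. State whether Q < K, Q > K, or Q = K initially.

Q₀ = 0.003997; Q > K (proceeds reverse)

Q₀ = 0.003997 vs Keq = 5.7700e-04 ⇒ Q>K, reverse
Step 1:
                  G         D         J
  init      0.01825    0.0154     0.675
  Δ        0.004348 -0.008695  -0.01304
  eq         0.0226  0.006705     0.662
  solve Keq expr → x = -0.004348; check Q = 5.7700e-04
Then change container volume by factor 0.5 (V_new/V_old).
Step 2:
                  G         D         J
  init       0.0452   0.01341     1.324
  Δ         0.00491  -0.00982  -0.01473
  eq        0.05011  0.003589     1.309
  solve Keq expr → x = -0.00491; check Q = 5.7700e-04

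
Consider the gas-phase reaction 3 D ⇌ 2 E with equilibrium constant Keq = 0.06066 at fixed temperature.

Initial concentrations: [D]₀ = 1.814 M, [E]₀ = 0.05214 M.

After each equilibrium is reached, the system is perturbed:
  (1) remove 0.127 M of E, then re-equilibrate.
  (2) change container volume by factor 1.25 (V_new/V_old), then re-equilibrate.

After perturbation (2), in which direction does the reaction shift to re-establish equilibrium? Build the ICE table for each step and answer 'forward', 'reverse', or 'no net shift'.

Q₀ = 4.5544e-04 vs Keq = 0.06066 ⇒ Q<K, forward
Step 1:
                    D           E
  I             1.814     0.05214
  C           -0.4867      0.3245
  E             1.327      0.3766
  solve Keq expr → x = 0.1622; check Q = 0.06066
Then remove 0.127 M of E.
Step 2:
                    D           E
  I             1.327      0.2496
  C           -0.1173      0.0782
  E              1.21      0.3278
  solve Keq expr → x = 0.0391; check Q = 0.06066
Then change container volume by factor 1.25 (V_new/V_old).
Step 3:
                    D           E
  I             0.968      0.2622
  C           0.02681    -0.01787
  E            0.9948      0.2444
  solve Keq expr → x = -0.008937; check Q = 0.06066

Direction: reverse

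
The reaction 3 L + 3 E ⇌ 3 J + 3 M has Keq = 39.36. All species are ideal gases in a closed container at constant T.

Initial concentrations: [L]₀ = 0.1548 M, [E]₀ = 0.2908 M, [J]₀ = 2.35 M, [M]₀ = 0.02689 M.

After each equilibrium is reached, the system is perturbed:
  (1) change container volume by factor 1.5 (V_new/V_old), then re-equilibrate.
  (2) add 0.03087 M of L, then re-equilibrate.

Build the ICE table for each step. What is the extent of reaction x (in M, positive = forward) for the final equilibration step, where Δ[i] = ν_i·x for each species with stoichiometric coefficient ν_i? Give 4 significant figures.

Q₀ = 2.766 vs Keq = 39.36 ⇒ Q<K, forward
Step 1:
                    L           E           J           M
  Initial      0.1548      0.2908        2.35     0.02689
  Change     -0.02344    -0.02344     0.02344     0.02344
  Equil        0.1314      0.2674       2.373     0.05033
  solve Keq expr → x = 0.007814; check Q = 39.36
Then change container volume by factor 1.5 (V_new/V_old).
Step 2:
                    L           E           J           M
  Initial     0.08757      0.1782       1.582     0.03356
  Change            0           0           0           0
  Equil       0.08757      0.1782       1.582     0.03356
  solve Keq expr → x = 0; check Q = 39.36
Then add 0.03087 M of L.
Step 3:
                    L           E           J           M
  Initial      0.1184      0.1782       1.582     0.03356
  Change    -0.007177   -0.007177    0.007177    0.007177
  Equil        0.1113      0.1711       1.589     0.04073
  solve Keq expr → x = 0.002392; check Q = 39.36

x = 0.002392 M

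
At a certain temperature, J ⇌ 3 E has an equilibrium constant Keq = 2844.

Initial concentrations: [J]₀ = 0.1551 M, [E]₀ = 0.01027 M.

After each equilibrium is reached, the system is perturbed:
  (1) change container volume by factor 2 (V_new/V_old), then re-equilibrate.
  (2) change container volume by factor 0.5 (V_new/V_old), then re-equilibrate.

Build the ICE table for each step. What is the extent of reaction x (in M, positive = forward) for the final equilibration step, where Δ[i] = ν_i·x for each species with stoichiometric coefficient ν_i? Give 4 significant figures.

Q₀ = 6.9839e-06 vs Keq = 2844 ⇒ Q<K, forward
Step 1:
                    J           E
  init         0.1551     0.01027
  Δ           -0.1551      0.4652
  eq       3.7792e-05      0.4755
  solve Keq expr → x = 0.1551; check Q = 2844
Then change container volume by factor 2 (V_new/V_old).
Step 2:
                    J           E
  init     1.8896e-05      0.2377
  Δ       -1.4170e-05  4.2509e-05
  eq       4.7266e-06      0.2378
  solve Keq expr → x = 1.4170e-05; check Q = 2844
Then change container volume by factor 0.5 (V_new/V_old).
Step 3:
                    J           E
  init     9.4531e-06      0.4755
  Δ        2.8339e-05 -8.5017e-05
  eq       3.7792e-05      0.4755
  solve Keq expr → x = -2.8339e-05; check Q = 2844

x = -2.8339e-05 M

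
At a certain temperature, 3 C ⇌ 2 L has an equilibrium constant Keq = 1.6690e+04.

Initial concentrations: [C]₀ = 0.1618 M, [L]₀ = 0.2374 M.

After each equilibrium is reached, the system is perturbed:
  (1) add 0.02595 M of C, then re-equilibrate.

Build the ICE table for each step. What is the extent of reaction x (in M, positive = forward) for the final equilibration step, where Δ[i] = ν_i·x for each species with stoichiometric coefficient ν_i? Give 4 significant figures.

Q₀ = 13.31 vs Keq = 1.6690e+04 ⇒ Q<K, forward
Step 1:
                    C           L
  I            0.1618      0.2374
  C            -0.143     0.09534
  E           0.01879      0.3327
  solve Keq expr → x = 0.04767; check Q = 1.6690e+04
Then add 0.02595 M of C.
Step 2:
                    C           L
  I           0.04474      0.3327
  C          -0.02532     0.01688
  E           0.01942      0.3496
  solve Keq expr → x = 0.00844; check Q = 1.6690e+04

x = 0.00844 M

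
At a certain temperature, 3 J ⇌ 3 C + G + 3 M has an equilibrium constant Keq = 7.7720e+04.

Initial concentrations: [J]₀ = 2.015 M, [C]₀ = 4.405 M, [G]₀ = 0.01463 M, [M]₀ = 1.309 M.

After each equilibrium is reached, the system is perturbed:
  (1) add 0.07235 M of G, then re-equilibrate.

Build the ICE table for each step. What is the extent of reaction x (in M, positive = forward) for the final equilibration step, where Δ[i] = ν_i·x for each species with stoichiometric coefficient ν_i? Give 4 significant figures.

x = -0.003816 M

Q₀ = 0.3428 vs Keq = 7.7720e+04 ⇒ Q<K, forward
Step 1:
                    J           C           G           M
  I             2.015       4.405     0.01463       1.309
  C            -1.664       1.664      0.5548       1.664
  E            0.3505       6.069      0.5695       2.973
  solve Keq expr → x = 0.5548; check Q = 7.7720e+04
Then add 0.07235 M of G.
Step 2:
                    J           C           G           M
  I            0.3505       6.069      0.6418       2.973
  C           0.01145    -0.01145   -0.003816    -0.01145
  E             0.362       6.058       0.638       2.962
  solve Keq expr → x = -0.003816; check Q = 7.7720e+04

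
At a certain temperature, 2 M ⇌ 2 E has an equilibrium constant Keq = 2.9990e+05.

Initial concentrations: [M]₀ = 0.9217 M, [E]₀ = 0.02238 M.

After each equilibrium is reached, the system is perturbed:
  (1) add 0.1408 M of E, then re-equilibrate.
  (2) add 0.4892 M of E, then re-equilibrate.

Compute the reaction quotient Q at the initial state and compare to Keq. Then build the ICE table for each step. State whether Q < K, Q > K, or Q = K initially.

Q₀ = 5.8958e-04; Q < K (proceeds forward)

Q₀ = 5.8958e-04 vs Keq = 2.9990e+05 ⇒ Q<K, forward
Step 1:
                  M         E
  Initial    0.9217   0.02238
  Change      -0.92      0.92
  Equil    0.001721    0.9424
  solve Keq expr → x = 0.46; check Q = 2.9990e+05
Then add 0.1408 M of E.
Step 2:
                  M         E
  Initial  0.001721     1.083
  Change  2.5664e-04 -2.5664e-04
  Equil    0.001977     1.083
  solve Keq expr → x = -1.2832e-04; check Q = 2.9990e+05
Then add 0.4892 M of E.
Step 3:
                  M         E
  Initial  0.001977     1.572
  Change  8.9167e-04 -8.9167e-04
  Equil    0.002869     1.571
  solve Keq expr → x = -4.4584e-04; check Q = 2.9990e+05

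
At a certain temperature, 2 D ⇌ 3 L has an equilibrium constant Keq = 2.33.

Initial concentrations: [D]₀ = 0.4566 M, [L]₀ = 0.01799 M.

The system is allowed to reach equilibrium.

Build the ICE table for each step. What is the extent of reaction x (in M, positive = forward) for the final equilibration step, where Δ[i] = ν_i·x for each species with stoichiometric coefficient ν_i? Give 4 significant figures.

Q₀ = 2.7927e-05 vs Keq = 2.33 ⇒ Q<K, forward
Step 1:
                    D           L
  init         0.4566     0.01799
  Δ           -0.2732      0.4099
  eq           0.1834      0.4279
  solve Keq expr → x = 0.1366; check Q = 2.33

x = 0.1366 M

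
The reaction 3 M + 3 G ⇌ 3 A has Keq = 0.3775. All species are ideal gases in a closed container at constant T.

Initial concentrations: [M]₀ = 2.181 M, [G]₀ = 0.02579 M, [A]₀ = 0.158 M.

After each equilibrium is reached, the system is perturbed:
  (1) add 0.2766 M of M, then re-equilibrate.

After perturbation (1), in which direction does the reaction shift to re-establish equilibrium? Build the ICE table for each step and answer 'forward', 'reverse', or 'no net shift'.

Q₀ = 22.16 vs Keq = 0.3775 ⇒ Q>K, reverse
Step 1:
                   M          G          A
  Initial      2.181    0.02579      0.158
  Change     0.04467    0.04467   -0.04467
  Equil        2.226    0.07046     0.1133
  solve Keq expr → x = -0.01489; check Q = 0.3775
Then add 0.2766 M of M.
Step 2:
                   M          G          A
  Initial      2.502    0.07046     0.1133
  Change   -0.004932  -0.004932   0.004932
  Equil        2.497    0.06553     0.1183
  solve Keq expr → x = 0.001644; check Q = 0.3775

Direction: forward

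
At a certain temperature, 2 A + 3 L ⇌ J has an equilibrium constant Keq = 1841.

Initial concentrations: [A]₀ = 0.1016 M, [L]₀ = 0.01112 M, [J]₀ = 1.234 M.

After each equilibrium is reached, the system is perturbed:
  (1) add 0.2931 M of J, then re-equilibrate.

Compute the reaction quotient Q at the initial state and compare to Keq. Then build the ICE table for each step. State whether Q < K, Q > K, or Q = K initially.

Q₀ = 8.6939e+07 vs Keq = 1841 ⇒ Q>K, reverse
Step 1:
                  A         L         J
  init       0.1016   0.01112     1.234
  Δ          0.1401    0.2101  -0.07003
  eq         0.2417    0.2212     1.164
  solve Keq expr → x = -0.07003; check Q = 1841
Then add 0.2931 M of J.
Step 2:
                  A         L         J
  init       0.2417    0.2212     1.457
  Δ        0.007936    0.0119 -0.003968
  eq         0.2496    0.2331     1.453
  solve Keq expr → x = -0.003968; check Q = 1841

Q₀ = 8.6939e+07; Q > K (proceeds reverse)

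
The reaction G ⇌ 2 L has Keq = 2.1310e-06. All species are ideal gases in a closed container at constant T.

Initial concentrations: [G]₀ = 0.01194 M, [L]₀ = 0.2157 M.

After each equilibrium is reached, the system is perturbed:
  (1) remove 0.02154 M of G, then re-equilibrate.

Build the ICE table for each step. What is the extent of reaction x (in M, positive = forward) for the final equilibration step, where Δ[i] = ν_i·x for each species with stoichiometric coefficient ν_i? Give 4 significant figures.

x = -2.3837e-05 M

Q₀ = 3.897 vs Keq = 2.1310e-06 ⇒ Q>K, reverse
Step 1:
                   G          L
  I          0.01194     0.2157
  C           0.1076    -0.2152
  E           0.1195 5.0471e-04
  solve Keq expr → x = -0.1076; check Q = 2.1310e-06
Then remove 0.02154 M of G.
Step 2:
                   G          L
  I            0.098 5.0471e-04
  C       2.3837e-05 -4.7674e-05
  E          0.09802 4.5704e-04
  solve Keq expr → x = -2.3837e-05; check Q = 2.1310e-06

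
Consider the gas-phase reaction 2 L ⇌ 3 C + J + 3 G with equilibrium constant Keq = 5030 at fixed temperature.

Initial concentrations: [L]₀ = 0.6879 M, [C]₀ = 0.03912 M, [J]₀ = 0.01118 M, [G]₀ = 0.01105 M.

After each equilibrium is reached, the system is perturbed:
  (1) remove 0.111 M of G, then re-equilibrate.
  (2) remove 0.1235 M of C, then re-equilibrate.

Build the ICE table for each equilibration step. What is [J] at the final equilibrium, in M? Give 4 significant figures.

[J]_eq = 0.3518 M

Q₀ = 1.9084e-12 vs Keq = 5030 ⇒ Q<K, forward
Step 1:
                   L          C          J          G
  init        0.6879    0.03912    0.01118    0.01105
  Δ          -0.6784      1.018     0.3392      1.018
  eq         0.00946      1.057     0.3504      1.029
  solve Keq expr → x = 0.3392; check Q = 5030
Then remove 0.111 M of G.
Step 2:
                   L          C          J          G
  init       0.00946      1.057     0.3504     0.9177
  Δ        -0.001429   0.002143 7.1434e-04   0.002143
  eq        0.008032      1.059     0.3511     0.9199
  solve Keq expr → x = 7.1434e-04; check Q = 5030
Then remove 0.1235 M of C.
Step 3:
                   L          C          J          G
  init      0.008032     0.9354     0.3511     0.9199
  Δ        -0.001314   0.001972 6.5720e-04   0.001972
  eq        0.006717     0.9374     0.3518     0.9218
  solve Keq expr → x = 6.5720e-04; check Q = 5030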